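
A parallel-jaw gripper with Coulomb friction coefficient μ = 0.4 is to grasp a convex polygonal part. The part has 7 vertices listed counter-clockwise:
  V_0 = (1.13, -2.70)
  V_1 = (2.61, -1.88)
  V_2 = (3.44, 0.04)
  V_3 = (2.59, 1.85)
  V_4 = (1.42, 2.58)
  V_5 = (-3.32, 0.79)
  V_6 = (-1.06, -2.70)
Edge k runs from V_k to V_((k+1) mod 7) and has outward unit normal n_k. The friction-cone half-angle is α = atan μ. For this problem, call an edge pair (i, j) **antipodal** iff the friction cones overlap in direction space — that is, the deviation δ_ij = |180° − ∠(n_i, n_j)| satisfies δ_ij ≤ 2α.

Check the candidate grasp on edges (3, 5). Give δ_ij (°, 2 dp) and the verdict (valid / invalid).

α = atan 0.4 = 21.80°;  2α = 43.60°
edge 3: e_3 = (-1.17, +0.73);  n_3 = (+0.5293, +0.8484)
edge 5: e_5 = (+2.26, -3.49);  n_5 = (-0.8394, -0.5436)
∠(n_3, n_5) = 154.89°
δ = |180° − 154.89°| = 25.11°
25.11° ≤ 2α = 43.60°  →  valid

δ = 25.11°, valid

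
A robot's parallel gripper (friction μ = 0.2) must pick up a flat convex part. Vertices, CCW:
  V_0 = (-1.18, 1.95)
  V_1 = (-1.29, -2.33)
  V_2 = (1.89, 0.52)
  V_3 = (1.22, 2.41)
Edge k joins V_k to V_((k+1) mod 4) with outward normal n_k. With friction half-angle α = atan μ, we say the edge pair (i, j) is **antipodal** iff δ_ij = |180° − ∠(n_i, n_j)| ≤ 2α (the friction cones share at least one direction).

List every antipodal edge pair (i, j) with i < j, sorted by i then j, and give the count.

α = atan 0.2 = 11.31°;  2α = 22.62°
n_0 = (-0.9997, +0.0257)
n_1 = (+0.6674, -0.7447)
n_2 = (+0.9425, +0.3341)
n_3 = (-0.1882, +0.9821)
  (0,1): δ = 46.66°  ·
  (0,2): δ = 20.99°  ✓
  (0,3): δ = 102.32°  ·
  (1,2): δ = 112.35°  ·
  (1,3): δ = 31.02°  ·
  (2,3): δ = 98.67°  ·
antipodal pairs: 1

count = 1; pairs: (0,2)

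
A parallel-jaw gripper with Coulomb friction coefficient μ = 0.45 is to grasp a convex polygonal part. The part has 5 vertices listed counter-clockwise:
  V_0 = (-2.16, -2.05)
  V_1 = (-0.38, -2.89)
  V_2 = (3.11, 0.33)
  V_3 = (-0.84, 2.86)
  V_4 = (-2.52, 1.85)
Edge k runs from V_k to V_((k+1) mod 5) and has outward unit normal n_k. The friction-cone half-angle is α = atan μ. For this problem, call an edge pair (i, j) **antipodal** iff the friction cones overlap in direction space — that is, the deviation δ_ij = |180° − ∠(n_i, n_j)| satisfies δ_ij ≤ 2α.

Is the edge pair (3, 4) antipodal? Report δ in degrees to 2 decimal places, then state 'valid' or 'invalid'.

δ = 115.74°, invalid

α = atan 0.45 = 24.23°;  2α = 48.46°
edge 3: e_3 = (-1.68, -1.01);  n_3 = (-0.5152, +0.8570)
edge 4: e_4 = (+0.36, -3.90);  n_4 = (-0.9958, -0.0919)
∠(n_3, n_4) = 64.26°
δ = |180° − 64.26°| = 115.74°
115.74° > 2α = 48.46°  →  invalid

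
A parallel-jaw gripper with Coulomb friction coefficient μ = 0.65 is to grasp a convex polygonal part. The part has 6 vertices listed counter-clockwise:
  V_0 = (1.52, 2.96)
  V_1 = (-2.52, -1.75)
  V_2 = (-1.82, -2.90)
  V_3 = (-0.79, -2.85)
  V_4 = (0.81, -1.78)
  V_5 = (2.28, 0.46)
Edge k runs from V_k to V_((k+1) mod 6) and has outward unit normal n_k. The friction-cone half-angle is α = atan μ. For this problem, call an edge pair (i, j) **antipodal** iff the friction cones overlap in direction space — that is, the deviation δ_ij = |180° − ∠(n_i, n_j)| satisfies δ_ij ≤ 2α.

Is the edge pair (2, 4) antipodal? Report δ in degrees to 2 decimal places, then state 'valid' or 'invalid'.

δ = 126.05°, invalid

α = atan 0.65 = 33.02°;  2α = 66.05°
edge 2: e_2 = (+1.03, +0.05);  n_2 = (+0.0485, -0.9988)
edge 4: e_4 = (+1.47, +2.24);  n_4 = (+0.8360, -0.5487)
∠(n_2, n_4) = 53.95°
δ = |180° − 53.95°| = 126.05°
126.05° > 2α = 66.05°  →  invalid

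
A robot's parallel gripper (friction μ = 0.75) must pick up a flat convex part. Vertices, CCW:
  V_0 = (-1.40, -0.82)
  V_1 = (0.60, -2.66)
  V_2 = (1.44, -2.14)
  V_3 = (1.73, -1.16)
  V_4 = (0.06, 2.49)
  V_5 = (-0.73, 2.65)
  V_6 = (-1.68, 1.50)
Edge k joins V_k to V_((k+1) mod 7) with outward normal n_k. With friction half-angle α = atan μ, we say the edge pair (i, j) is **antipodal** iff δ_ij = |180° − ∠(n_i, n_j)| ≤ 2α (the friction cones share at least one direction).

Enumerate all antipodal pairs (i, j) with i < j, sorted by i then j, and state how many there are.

count = 11; pairs: (0,2), (0,3), (0,4), (1,4), (1,5), (1,6), (2,5), (2,6), (3,5), (3,6), (4,6)

α = atan 0.75 = 36.87°;  2α = 73.74°
n_0 = (-0.6771, -0.7359)
n_1 = (+0.5264, -0.8503)
n_2 = (+0.9589, -0.2838)
n_3 = (+0.9093, +0.4161)
n_4 = (+0.1985, +0.9801)
n_5 = (-0.7710, +0.6369)
n_6 = (-0.9928, -0.1198)
  (0,1): δ = 105.63°  ·
  (0,2): δ = 63.87°  ✓
  (0,3): δ = 22.80°  ✓
  (0,4): δ = 31.16°  ✓
  (0,5): δ = 93.05°  ·
  (0,6): δ = 139.50°  ·
  (1,2): δ = 138.24°  ·
  (1,3): δ = 97.17°  ·
  (1,4): δ = 43.21°  ✓
  (1,5): δ = 18.68°  ✓
  (1,6): δ = 65.12°  ✓
  (2,3): δ = 138.93°  ·
  (2,4): δ = 84.96°  ·
  (2,5): δ = 23.08°  ✓
  (2,6): δ = 23.37°  ✓
  (3,4): δ = 126.04°  ·
  (3,5): δ = 64.15°  ✓
  (3,6): δ = 17.70°  ✓
  (4,5): δ = 118.11°  ·
  (4,6): δ = 71.67°  ✓
  (5,6): δ = 133.56°  ·
antipodal pairs: 11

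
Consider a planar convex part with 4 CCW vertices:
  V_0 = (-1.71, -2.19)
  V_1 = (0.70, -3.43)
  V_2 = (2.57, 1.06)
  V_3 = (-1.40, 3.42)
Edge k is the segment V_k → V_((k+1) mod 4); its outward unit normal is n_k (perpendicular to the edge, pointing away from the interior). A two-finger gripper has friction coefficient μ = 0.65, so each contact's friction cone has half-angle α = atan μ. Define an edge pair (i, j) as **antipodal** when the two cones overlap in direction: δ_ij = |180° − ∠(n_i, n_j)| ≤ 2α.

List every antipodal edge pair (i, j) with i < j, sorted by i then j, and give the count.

count = 3; pairs: (0,2), (1,3), (2,3)

α = atan 0.65 = 33.02°;  2α = 66.05°
n_0 = (-0.4575, -0.8892)
n_1 = (+0.9231, -0.3845)
n_2 = (+0.5110, +0.8596)
n_3 = (-0.9985, +0.0552)
  (0,1): δ = 85.38°  ·
  (0,2): δ = 3.50°  ✓
  (0,3): δ = 114.06°  ·
  (1,2): δ = 98.12°  ·
  (1,3): δ = 19.45°  ✓
  (2,3): δ = 62.43°  ✓
antipodal pairs: 3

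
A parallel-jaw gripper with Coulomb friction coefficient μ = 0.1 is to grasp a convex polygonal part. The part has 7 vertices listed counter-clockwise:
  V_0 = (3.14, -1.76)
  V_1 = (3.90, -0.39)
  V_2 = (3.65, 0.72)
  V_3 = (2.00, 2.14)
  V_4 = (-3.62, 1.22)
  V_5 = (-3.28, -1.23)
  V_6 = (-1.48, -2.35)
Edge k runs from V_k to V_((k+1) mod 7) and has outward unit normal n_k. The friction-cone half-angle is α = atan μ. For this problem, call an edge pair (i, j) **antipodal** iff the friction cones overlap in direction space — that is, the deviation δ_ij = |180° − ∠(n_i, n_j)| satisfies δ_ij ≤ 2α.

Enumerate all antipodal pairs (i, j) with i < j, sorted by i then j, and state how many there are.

α = atan 0.1 = 5.71°;  2α = 11.42°
n_0 = (+0.8745, -0.4851)
n_1 = (+0.9756, +0.2197)
n_2 = (+0.6523, +0.7580)
n_3 = (-0.1616, +0.9869)
n_4 = (-0.9905, -0.1375)
n_5 = (-0.5283, -0.8491)
n_6 = (+0.1267, -0.9919)
  (0,1): δ = 138.29°  ·
  (0,2): δ = 101.70°  ·
  (0,3): δ = 51.68°  ·
  (0,4): δ = 36.92°  ·
  (0,5): δ = 87.13°  ·
  (0,6): δ = 126.30°  ·
  (1,2): δ = 143.41°  ·
  (1,3): δ = 93.40°  ·
  (1,4): δ = 4.79°  ✓
  (1,5): δ = 45.42°  ·
  (1,6): δ = 84.58°  ·
  (2,3): δ = 129.99°  ·
  (2,4): δ = 41.38°  ·
  (2,5): δ = 8.82°  ✓
  (2,6): δ = 47.99°  ·
  (3,4): δ = 91.40°  ·
  (3,5): δ = 41.19°  ·
  (3,6): δ = 2.02°  ✓
  (4,5): δ = 129.79°  ·
  (4,6): δ = 90.62°  ·
  (5,6): δ = 140.83°  ·
antipodal pairs: 3

count = 3; pairs: (1,4), (2,5), (3,6)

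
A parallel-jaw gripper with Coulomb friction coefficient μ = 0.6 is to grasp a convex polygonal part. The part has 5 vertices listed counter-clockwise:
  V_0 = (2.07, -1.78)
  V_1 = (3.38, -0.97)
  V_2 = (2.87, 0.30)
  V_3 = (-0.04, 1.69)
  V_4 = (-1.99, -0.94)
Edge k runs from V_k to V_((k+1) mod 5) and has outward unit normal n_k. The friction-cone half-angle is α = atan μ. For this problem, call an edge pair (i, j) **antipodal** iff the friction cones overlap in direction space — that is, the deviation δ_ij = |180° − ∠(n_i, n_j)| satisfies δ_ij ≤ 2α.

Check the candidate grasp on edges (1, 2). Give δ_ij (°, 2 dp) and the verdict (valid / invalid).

α = atan 0.6 = 30.96°;  2α = 61.93°
edge 1: e_1 = (-0.51, +1.27);  n_1 = (+0.9280, +0.3727)
edge 2: e_2 = (-2.91, +1.39);  n_2 = (+0.4310, +0.9023)
∠(n_1, n_2) = 42.59°
δ = |180° − 42.59°| = 137.41°
137.41° > 2α = 61.93°  →  invalid

δ = 137.41°, invalid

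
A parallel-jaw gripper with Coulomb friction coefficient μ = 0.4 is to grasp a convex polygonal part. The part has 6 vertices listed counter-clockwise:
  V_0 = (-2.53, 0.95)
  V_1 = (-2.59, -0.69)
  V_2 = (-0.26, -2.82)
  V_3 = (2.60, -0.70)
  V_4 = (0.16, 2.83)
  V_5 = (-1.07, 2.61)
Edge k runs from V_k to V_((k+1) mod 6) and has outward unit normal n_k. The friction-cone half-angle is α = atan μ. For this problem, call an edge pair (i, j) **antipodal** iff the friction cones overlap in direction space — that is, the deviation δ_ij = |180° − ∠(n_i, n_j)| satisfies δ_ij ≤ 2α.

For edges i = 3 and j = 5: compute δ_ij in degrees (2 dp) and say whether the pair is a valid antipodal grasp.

α = atan 0.4 = 21.80°;  2α = 43.60°
edge 3: e_3 = (-2.44, +3.53);  n_3 = (+0.8226, +0.5686)
edge 5: e_5 = (-1.46, -1.66);  n_5 = (-0.7509, +0.6604)
∠(n_3, n_5) = 104.01°
δ = |180° − 104.01°| = 75.99°
75.99° > 2α = 43.60°  →  invalid

δ = 75.99°, invalid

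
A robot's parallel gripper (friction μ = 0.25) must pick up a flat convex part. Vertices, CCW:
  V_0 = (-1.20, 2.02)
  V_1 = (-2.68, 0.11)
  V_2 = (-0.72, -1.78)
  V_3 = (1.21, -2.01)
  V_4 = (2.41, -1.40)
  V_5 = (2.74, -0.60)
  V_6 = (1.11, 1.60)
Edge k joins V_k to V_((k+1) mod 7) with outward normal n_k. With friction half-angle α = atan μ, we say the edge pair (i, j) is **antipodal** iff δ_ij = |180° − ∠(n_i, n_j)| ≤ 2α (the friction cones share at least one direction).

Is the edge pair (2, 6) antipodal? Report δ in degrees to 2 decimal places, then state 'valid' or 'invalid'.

α = atan 0.25 = 14.04°;  2α = 28.07°
edge 2: e_2 = (+1.93, -0.23);  n_2 = (-0.1183, -0.9930)
edge 6: e_6 = (-2.31, +0.42);  n_6 = (+0.1789, +0.9839)
∠(n_2, n_6) = 176.49°
δ = |180° − 176.49°| = 3.51°
3.51° ≤ 2α = 28.07°  →  valid

δ = 3.51°, valid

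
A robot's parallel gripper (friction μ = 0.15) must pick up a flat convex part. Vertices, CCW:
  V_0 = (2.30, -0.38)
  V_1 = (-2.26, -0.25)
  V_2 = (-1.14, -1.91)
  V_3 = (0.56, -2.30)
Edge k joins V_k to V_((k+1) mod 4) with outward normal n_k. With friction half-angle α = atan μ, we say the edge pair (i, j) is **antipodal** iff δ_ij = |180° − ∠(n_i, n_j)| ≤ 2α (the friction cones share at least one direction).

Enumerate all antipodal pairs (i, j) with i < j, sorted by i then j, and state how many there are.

count = 1; pairs: (0,2)

α = atan 0.15 = 8.53°;  2α = 17.06°
n_0 = (+0.0285, +0.9996)
n_1 = (-0.8290, -0.5593)
n_2 = (-0.2236, -0.9747)
n_3 = (+0.7410, -0.6715)
  (0,1): δ = 54.36°  ·
  (0,2): δ = 11.29°  ✓
  (0,3): δ = 49.45°  ·
  (1,2): δ = 136.93°  ·
  (1,3): δ = 76.19°  ·
  (2,3): δ = 119.26°  ·
antipodal pairs: 1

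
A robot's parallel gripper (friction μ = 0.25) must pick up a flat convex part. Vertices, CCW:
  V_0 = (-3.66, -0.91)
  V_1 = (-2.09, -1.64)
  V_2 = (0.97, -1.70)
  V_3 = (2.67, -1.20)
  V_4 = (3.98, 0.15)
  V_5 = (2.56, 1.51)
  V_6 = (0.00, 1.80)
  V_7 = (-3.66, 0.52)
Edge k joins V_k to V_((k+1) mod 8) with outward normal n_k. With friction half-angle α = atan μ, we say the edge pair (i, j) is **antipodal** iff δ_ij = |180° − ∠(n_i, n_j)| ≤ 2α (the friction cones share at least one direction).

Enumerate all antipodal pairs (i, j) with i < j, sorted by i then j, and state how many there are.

α = atan 0.25 = 14.04°;  2α = 28.07°
n_0 = (-0.4216, -0.9068)
n_1 = (-0.0196, -0.9998)
n_2 = (+0.2822, -0.9594)
n_3 = (+0.7177, -0.6964)
n_4 = (+0.6917, +0.7222)
n_5 = (+0.1126, +0.9936)
n_6 = (-0.3301, +0.9439)
n_7 = (-1.0000, -0.0000)
  (0,1): δ = 156.19°  ·
  (0,2): δ = 138.67°  ·
  (0,3): δ = 109.20°  ·
  (0,4): δ = 18.83°  ✓
  (0,5): δ = 18.47°  ✓
  (0,6): δ = 44.21°  ·
  (0,7): δ = 114.94°  ·
  (1,2): δ = 162.49°  ·
  (1,3): δ = 133.02°  ·
  (1,4): δ = 42.64°  ·
  (1,5): δ = 5.34°  ✓
  (1,6): δ = 20.40°  ✓
  (1,7): δ = 91.12°  ·
  (2,3): δ = 150.53°  ·
  (2,4): δ = 60.15°  ·
  (2,5): δ = 22.85°  ✓
  (2,6): δ = 2.89°  ✓
  (2,7): δ = 73.61°  ·
  (3,4): δ = 89.63°  ·
  (3,5): δ = 52.32°  ·
  (3,6): δ = 26.59°  ✓
  (3,7): δ = 44.14°  ·
  (4,5): δ = 142.70°  ·
  (4,6): δ = 116.96°  ·
  (4,7): δ = 46.24°  ·
  (5,6): δ = 154.26°  ·
  (5,7): δ = 83.54°  ·
  (6,7): δ = 109.28°  ·
antipodal pairs: 7

count = 7; pairs: (0,4), (0,5), (1,5), (1,6), (2,5), (2,6), (3,6)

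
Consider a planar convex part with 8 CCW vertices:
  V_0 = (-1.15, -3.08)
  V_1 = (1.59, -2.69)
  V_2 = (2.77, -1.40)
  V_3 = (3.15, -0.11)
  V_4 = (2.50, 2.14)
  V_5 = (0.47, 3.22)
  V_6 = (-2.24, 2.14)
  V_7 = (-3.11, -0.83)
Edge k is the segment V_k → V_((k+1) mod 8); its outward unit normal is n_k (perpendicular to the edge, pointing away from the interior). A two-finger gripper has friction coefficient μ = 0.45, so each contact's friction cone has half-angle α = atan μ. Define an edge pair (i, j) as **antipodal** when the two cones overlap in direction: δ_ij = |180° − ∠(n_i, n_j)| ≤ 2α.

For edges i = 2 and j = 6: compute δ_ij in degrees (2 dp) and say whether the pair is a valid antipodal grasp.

δ = 0.09°, valid

α = atan 0.45 = 24.23°;  2α = 48.46°
edge 2: e_2 = (+0.38, +1.29);  n_2 = (+0.9592, -0.2826)
edge 6: e_6 = (-0.87, -2.97);  n_6 = (-0.9597, +0.2811)
∠(n_2, n_6) = 179.91°
δ = |180° − 179.91°| = 0.09°
0.09° ≤ 2α = 48.46°  →  valid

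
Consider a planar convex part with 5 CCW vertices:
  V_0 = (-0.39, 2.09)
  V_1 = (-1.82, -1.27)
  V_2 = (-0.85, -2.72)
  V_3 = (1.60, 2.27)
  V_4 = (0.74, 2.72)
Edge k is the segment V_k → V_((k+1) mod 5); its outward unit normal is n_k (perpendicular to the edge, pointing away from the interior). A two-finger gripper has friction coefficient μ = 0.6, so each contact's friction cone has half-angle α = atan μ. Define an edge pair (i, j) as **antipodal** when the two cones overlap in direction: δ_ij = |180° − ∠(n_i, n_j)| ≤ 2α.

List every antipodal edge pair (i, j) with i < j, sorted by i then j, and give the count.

count = 4; pairs: (0,2), (1,2), (1,3), (2,4)

α = atan 0.6 = 30.96°;  2α = 61.93°
n_0 = (-0.9201, +0.3916)
n_1 = (-0.8312, -0.5560)
n_2 = (+0.8976, -0.4407)
n_3 = (+0.4636, +0.8860)
n_4 = (-0.4870, +0.8734)
  (0,1): δ = 123.16°  ·
  (0,2): δ = 3.10°  ✓
  (0,3): δ = 85.43°  ·
  (0,4): δ = 142.20°  ·
  (1,2): δ = 59.93°  ✓
  (1,3): δ = 28.60°  ✓
  (1,4): δ = 85.36°  ·
  (2,3): δ = 91.47°  ·
  (2,4): δ = 34.71°  ✓
  (3,4): δ = 123.24°  ·
antipodal pairs: 4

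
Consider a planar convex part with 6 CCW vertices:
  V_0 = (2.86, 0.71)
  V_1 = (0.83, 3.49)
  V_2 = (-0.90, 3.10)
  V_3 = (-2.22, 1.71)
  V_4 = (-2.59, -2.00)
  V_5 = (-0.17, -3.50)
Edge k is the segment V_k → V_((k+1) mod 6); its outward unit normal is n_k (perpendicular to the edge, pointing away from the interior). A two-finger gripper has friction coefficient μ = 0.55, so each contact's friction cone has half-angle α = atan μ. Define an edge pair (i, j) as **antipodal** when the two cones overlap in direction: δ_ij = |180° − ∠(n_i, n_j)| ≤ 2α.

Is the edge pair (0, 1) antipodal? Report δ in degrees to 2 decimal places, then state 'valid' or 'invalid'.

α = atan 0.55 = 28.81°;  2α = 57.62°
edge 0: e_0 = (-2.03, +2.78);  n_0 = (+0.8076, +0.5897)
edge 1: e_1 = (-1.73, -0.39);  n_1 = (-0.2199, +0.9755)
∠(n_0, n_1) = 66.57°
δ = |180° − 66.57°| = 113.43°
113.43° > 2α = 57.62°  →  invalid

δ = 113.43°, invalid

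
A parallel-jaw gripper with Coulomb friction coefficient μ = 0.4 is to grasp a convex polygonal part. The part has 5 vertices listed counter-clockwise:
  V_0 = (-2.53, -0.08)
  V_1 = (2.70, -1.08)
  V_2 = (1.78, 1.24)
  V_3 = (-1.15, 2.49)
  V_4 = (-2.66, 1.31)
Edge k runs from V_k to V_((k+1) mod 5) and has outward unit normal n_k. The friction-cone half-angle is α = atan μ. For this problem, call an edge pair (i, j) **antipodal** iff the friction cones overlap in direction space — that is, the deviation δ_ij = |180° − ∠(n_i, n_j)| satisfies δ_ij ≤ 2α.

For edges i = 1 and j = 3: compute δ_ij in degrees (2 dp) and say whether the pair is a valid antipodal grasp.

δ = 73.62°, invalid

α = atan 0.4 = 21.80°;  2α = 43.60°
edge 1: e_1 = (-0.92, +2.32);  n_1 = (+0.9296, +0.3686)
edge 3: e_3 = (-1.51, -1.18);  n_3 = (-0.6157, +0.7879)
∠(n_1, n_3) = 106.38°
δ = |180° − 106.38°| = 73.62°
73.62° > 2α = 43.60°  →  invalid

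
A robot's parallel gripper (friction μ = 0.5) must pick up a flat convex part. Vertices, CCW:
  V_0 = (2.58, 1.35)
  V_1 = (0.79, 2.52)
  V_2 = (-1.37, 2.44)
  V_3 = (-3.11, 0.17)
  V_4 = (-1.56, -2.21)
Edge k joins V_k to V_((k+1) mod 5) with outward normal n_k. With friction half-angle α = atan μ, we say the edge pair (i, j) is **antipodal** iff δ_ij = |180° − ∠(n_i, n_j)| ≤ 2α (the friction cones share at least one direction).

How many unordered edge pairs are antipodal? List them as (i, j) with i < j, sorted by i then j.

count = 3; pairs: (0,3), (1,4), (2,4)

α = atan 0.5 = 26.57°;  2α = 53.13°
n_0 = (+0.5471, +0.8371)
n_1 = (-0.0370, +0.9993)
n_2 = (-0.7937, +0.6084)
n_3 = (-0.8380, -0.5457)
n_4 = (+0.6520, -0.7582)
  (0,1): δ = 144.71°  ·
  (0,2): δ = 94.30°  ·
  (0,3): δ = 23.76°  ✓
  (0,4): δ = 73.86°  ·
  (1,2): δ = 129.59°  ·
  (1,3): δ = 59.05°  ·
  (1,4): δ = 38.57°  ✓
  (2,3): δ = 109.45°  ·
  (2,4): δ = 11.84°  ✓
  (3,4): δ = 82.38°  ·
antipodal pairs: 3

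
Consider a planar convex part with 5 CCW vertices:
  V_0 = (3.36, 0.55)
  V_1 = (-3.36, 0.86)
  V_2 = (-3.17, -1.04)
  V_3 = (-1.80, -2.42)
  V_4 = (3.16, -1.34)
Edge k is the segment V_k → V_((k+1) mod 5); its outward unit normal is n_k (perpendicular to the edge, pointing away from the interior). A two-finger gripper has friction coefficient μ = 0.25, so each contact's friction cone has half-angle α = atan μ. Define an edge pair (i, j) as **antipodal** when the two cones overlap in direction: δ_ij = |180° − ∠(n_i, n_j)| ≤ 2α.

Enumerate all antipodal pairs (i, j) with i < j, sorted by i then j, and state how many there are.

count = 2; pairs: (0,3), (1,4)

α = atan 0.25 = 14.04°;  2α = 28.07°
n_0 = (+0.0461, +0.9989)
n_1 = (-0.9950, -0.0995)
n_2 = (-0.7097, -0.7045)
n_3 = (+0.2128, -0.9771)
n_4 = (+0.9944, -0.1052)
  (0,1): δ = 81.65°  ·
  (0,2): δ = 42.57°  ·
  (0,3): δ = 14.93°  ✓
  (0,4): δ = 86.60°  ·
  (1,2): δ = 140.92°  ·
  (1,3): δ = 83.43°  ·
  (1,4): δ = 11.75°  ✓
  (2,3): δ = 122.51°  ·
  (2,4): δ = 50.83°  ·
  (3,4): δ = 108.32°  ·
antipodal pairs: 2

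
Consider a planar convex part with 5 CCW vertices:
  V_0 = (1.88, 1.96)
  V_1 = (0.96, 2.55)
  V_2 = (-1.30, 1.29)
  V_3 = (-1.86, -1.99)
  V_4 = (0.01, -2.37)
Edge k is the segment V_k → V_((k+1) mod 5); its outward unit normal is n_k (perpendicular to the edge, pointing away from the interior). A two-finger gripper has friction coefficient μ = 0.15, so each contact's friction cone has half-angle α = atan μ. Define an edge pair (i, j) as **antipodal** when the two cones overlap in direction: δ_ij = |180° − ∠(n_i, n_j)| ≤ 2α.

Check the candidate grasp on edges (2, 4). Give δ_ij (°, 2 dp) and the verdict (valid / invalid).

δ = 13.67°, valid

α = atan 0.15 = 8.53°;  2α = 17.06°
edge 2: e_2 = (-0.56, -3.28);  n_2 = (-0.9857, +0.1683)
edge 4: e_4 = (+1.87, +4.33);  n_4 = (+0.9180, -0.3965)
∠(n_2, n_4) = 166.33°
δ = |180° − 166.33°| = 13.67°
13.67° ≤ 2α = 17.06°  →  valid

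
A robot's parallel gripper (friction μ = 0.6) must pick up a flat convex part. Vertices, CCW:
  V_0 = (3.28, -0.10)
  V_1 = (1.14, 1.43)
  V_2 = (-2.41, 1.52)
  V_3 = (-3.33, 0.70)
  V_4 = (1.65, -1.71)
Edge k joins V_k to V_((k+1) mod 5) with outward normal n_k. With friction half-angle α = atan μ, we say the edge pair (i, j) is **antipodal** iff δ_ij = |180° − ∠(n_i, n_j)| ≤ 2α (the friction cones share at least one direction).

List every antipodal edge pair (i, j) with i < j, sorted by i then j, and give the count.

count = 4; pairs: (0,3), (1,3), (1,4), (2,4)

α = atan 0.6 = 30.96°;  2α = 61.93°
n_0 = (+0.5816, +0.8135)
n_1 = (+0.0253, +0.9997)
n_2 = (-0.6654, +0.7465)
n_3 = (-0.4356, -0.9001)
n_4 = (+0.7027, -0.7115)
  (0,1): δ = 145.89°  ·
  (0,2): δ = 102.73°  ·
  (0,3): δ = 9.74°  ✓
  (0,4): δ = 80.21°  ·
  (1,2): δ = 136.84°  ·
  (1,3): δ = 24.37°  ✓
  (1,4): δ = 46.10°  ✓
  (2,3): δ = 67.53°  ·
  (2,4): δ = 2.94°  ✓
  (3,4): δ = 109.53°  ·
antipodal pairs: 4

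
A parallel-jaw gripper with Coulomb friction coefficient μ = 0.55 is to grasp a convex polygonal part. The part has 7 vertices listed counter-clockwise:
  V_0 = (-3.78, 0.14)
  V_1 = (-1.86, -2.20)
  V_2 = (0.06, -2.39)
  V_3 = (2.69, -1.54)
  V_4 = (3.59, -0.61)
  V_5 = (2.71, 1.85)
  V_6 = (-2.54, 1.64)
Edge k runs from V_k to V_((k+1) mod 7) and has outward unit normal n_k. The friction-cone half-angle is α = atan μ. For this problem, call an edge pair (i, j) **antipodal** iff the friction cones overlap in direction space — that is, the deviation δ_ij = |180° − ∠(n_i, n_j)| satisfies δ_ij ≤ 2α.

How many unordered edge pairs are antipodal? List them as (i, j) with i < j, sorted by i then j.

count = 8; pairs: (0,4), (0,5), (1,5), (1,6), (2,5), (2,6), (3,5), (3,6)

α = atan 0.55 = 28.81°;  2α = 57.62°
n_0 = (-0.7731, -0.6343)
n_1 = (-0.0985, -0.9951)
n_2 = (+0.3075, -0.9515)
n_3 = (+0.7186, -0.6954)
n_4 = (+0.9416, +0.3368)
n_5 = (-0.0400, +0.9992)
n_6 = (-0.7707, +0.6371)
  (0,1): δ = 135.02°  ·
  (0,2): δ = 111.46°  ·
  (0,3): δ = 83.43°  ·
  (0,4): δ = 19.69°  ✓
  (0,5): δ = 52.92°  ✓
  (0,6): δ = 101.05°  ·
  (1,2): δ = 156.44°  ·
  (1,3): δ = 128.41°  ·
  (1,4): δ = 64.67°  ·
  (1,5): δ = 7.94°  ✓
  (1,6): δ = 56.07°  ✓
  (2,3): δ = 151.97°  ·
  (2,4): δ = 88.23°  ·
  (2,5): δ = 15.62°  ✓
  (2,6): δ = 32.51°  ✓
  (3,4): δ = 116.26°  ·
  (3,5): δ = 43.65°  ✓
  (3,6): δ = 4.48°  ✓
  (4,5): δ = 107.39°  ·
  (4,6): δ = 59.26°  ·
  (5,6): δ = 131.87°  ·
antipodal pairs: 8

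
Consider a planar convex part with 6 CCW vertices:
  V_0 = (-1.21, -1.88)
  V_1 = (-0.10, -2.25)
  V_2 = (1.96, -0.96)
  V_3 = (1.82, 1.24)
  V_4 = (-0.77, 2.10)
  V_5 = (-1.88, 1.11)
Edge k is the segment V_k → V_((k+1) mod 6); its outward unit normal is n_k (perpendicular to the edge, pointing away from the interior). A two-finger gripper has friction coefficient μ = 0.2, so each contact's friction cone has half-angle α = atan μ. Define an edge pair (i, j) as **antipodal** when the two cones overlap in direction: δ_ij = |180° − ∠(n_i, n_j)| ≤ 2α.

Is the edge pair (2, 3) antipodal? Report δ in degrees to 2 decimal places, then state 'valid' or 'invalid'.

δ = 112.01°, invalid

α = atan 0.2 = 11.31°;  2α = 22.62°
edge 2: e_2 = (-0.14, +2.20);  n_2 = (+0.9980, +0.0635)
edge 3: e_3 = (-2.59, +0.86);  n_3 = (+0.3151, +0.9490)
∠(n_2, n_3) = 67.99°
δ = |180° − 67.99°| = 112.01°
112.01° > 2α = 22.62°  →  invalid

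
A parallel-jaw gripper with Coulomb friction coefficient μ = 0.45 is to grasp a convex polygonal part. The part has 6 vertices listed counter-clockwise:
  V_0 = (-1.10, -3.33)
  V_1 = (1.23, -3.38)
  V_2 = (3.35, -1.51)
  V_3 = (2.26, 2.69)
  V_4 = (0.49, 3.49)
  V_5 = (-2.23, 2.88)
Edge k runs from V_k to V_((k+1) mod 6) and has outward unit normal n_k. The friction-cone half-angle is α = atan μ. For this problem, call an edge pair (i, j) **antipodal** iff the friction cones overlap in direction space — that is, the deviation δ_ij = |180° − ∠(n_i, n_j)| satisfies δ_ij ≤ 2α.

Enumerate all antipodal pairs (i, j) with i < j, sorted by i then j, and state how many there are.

α = atan 0.45 = 24.23°;  2α = 48.46°
n_0 = (-0.0215, -0.9998)
n_1 = (+0.6615, -0.7499)
n_2 = (+0.9679, +0.2512)
n_3 = (+0.4119, +0.9112)
n_4 = (-0.2188, +0.9758)
n_5 = (-0.9838, -0.1790)
  (0,1): δ = 137.36°  ·
  (0,2): δ = 74.22°  ·
  (0,3): δ = 23.09°  ✓
  (0,4): δ = 13.87°  ✓
  (0,5): δ = 101.54°  ·
  (1,2): δ = 116.87°  ·
  (1,3): δ = 65.74°  ·
  (1,4): δ = 28.77°  ✓
  (1,5): δ = 58.90°  ·
  (2,3): δ = 128.87°  ·
  (2,4): δ = 91.91°  ·
  (2,5): δ = 4.24°  ✓
  (3,4): δ = 143.04°  ·
  (3,5): δ = 55.37°  ·
  (4,5): δ = 92.33°  ·
antipodal pairs: 4

count = 4; pairs: (0,3), (0,4), (1,4), (2,5)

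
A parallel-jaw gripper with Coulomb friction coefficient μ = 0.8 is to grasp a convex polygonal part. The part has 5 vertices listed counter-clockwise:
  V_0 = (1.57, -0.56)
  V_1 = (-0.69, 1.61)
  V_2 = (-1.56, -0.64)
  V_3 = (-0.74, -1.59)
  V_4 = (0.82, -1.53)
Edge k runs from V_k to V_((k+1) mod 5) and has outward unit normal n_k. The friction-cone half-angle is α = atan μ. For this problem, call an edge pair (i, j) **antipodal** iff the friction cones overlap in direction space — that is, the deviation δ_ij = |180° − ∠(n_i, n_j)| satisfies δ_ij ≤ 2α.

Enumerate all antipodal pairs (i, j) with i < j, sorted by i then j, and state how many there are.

α = atan 0.8 = 38.66°;  2α = 77.32°
n_0 = (+0.6926, +0.7213)
n_1 = (-0.9327, +0.3606)
n_2 = (-0.7570, -0.6534)
n_3 = (+0.0384, -0.9993)
n_4 = (+0.7911, -0.6117)
  (0,1): δ = 67.30°  ✓
  (0,2): δ = 5.36°  ✓
  (0,3): δ = 46.04°  ✓
  (0,4): δ = 96.13°  ·
  (1,2): δ = 118.06°  ·
  (1,3): δ = 66.66°  ✓
  (1,4): δ = 16.57°  ✓
  (2,3): δ = 128.60°  ·
  (2,4): δ = 78.51°  ·
  (3,4): δ = 129.91°  ·
antipodal pairs: 5

count = 5; pairs: (0,1), (0,2), (0,3), (1,3), (1,4)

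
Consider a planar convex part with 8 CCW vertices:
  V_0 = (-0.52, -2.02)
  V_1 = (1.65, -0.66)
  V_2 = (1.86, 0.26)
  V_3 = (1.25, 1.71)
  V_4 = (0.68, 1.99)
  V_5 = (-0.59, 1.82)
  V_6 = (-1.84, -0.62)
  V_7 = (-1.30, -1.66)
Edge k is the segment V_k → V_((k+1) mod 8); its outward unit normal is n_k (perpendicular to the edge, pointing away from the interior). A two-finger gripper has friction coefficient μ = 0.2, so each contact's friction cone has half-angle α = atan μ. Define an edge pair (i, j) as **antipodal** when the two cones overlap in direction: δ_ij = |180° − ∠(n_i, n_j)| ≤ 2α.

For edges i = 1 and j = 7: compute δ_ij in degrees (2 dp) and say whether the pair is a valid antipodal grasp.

α = atan 0.2 = 11.31°;  2α = 22.62°
edge 1: e_1 = (+0.21, +0.92);  n_1 = (+0.9749, -0.2225)
edge 7: e_7 = (+0.78, -0.36);  n_7 = (-0.4191, -0.9080)
∠(n_1, n_7) = 101.92°
δ = |180° − 101.92°| = 78.08°
78.08° > 2α = 22.62°  →  invalid

δ = 78.08°, invalid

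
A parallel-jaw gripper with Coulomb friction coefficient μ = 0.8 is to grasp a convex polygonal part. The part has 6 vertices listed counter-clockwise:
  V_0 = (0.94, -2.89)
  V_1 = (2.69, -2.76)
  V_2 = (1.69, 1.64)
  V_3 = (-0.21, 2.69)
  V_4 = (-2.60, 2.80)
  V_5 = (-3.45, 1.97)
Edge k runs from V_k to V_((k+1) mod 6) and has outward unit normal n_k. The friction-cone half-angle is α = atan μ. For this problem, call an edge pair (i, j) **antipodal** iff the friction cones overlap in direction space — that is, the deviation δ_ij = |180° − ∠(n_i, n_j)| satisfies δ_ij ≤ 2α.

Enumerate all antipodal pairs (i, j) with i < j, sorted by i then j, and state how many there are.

count = 7; pairs: (0,2), (0,3), (0,4), (1,4), (1,5), (2,5), (3,5)

α = atan 0.8 = 38.66°;  2α = 77.32°
n_0 = (+0.0741, -0.9973)
n_1 = (+0.9751, +0.2216)
n_2 = (+0.4837, +0.8752)
n_3 = (+0.0460, +0.9989)
n_4 = (-0.6986, +0.7155)
n_5 = (-0.7421, -0.6703)
  (0,1): δ = 81.44°  ·
  (0,2): δ = 33.17°  ✓
  (0,3): δ = 6.88°  ✓
  (0,4): δ = 40.07°  ✓
  (0,5): δ = 127.84°  ·
  (1,2): δ = 131.73°  ·
  (1,3): δ = 105.44°  ·
  (1,4): δ = 58.49°  ✓
  (1,5): δ = 29.29°  ✓
  (2,3): δ = 153.71°  ·
  (2,4): δ = 106.76°  ·
  (2,5): δ = 18.98°  ✓
  (3,4): δ = 133.05°  ·
  (3,5): δ = 45.27°  ✓
  (4,5): δ = 92.23°  ·
antipodal pairs: 7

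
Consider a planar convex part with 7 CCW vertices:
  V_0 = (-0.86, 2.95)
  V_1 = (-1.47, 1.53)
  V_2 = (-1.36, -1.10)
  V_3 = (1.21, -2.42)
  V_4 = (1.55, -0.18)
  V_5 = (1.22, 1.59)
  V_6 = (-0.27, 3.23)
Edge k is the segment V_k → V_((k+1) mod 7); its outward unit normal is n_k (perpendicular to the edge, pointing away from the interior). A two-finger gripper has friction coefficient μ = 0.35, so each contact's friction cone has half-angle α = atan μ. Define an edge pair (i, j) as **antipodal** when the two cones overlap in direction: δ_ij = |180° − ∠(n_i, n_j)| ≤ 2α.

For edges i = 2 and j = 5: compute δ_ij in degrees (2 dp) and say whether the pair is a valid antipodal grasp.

δ = 20.56°, valid

α = atan 0.35 = 19.29°;  2α = 38.58°
edge 2: e_2 = (+2.57, -1.32);  n_2 = (-0.4569, -0.8895)
edge 5: e_5 = (-1.49, +1.64);  n_5 = (+0.7401, +0.6724)
∠(n_2, n_5) = 159.44°
δ = |180° − 159.44°| = 20.56°
20.56° ≤ 2α = 38.58°  →  valid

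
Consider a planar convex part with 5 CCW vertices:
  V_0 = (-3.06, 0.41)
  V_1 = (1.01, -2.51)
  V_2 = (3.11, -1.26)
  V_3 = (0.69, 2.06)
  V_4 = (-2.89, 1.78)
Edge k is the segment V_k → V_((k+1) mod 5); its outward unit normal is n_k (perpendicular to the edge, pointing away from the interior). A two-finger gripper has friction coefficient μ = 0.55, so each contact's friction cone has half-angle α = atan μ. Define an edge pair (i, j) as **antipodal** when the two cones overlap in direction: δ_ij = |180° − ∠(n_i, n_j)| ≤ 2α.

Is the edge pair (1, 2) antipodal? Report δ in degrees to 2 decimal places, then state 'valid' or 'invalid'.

α = atan 0.55 = 28.81°;  2α = 57.62°
edge 1: e_1 = (+2.10, +1.25);  n_1 = (+0.5115, -0.8593)
edge 2: e_2 = (-2.42, +3.32);  n_2 = (+0.8081, +0.5890)
∠(n_1, n_2) = 95.33°
δ = |180° − 95.33°| = 84.67°
84.67° > 2α = 57.62°  →  invalid

δ = 84.67°, invalid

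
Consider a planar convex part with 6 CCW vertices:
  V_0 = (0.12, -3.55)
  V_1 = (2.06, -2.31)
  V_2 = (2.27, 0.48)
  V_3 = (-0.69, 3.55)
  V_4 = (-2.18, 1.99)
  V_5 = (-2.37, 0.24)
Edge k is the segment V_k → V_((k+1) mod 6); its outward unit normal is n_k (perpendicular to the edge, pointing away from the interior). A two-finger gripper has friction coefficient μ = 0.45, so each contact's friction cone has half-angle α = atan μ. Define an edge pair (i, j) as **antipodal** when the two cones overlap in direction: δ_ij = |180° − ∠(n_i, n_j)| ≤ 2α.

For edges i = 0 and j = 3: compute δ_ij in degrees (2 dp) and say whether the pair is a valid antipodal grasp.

δ = 13.73°, valid

α = atan 0.45 = 24.23°;  2α = 48.46°
edge 0: e_0 = (+1.94, +1.24);  n_0 = (+0.5386, -0.8426)
edge 3: e_3 = (-1.49, -1.56);  n_3 = (-0.7231, +0.6907)
∠(n_0, n_3) = 166.27°
δ = |180° − 166.27°| = 13.73°
13.73° ≤ 2α = 48.46°  →  valid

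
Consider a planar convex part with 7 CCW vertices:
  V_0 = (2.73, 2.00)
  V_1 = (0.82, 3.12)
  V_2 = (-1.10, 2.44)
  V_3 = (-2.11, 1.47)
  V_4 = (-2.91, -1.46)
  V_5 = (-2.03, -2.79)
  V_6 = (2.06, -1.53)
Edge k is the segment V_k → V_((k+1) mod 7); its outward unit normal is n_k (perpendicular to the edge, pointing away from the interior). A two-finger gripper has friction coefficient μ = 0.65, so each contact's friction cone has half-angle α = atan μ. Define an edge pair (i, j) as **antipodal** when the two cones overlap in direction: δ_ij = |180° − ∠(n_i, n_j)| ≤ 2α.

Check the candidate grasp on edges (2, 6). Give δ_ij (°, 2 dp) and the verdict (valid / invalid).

δ = 35.41°, valid

α = atan 0.65 = 33.02°;  2α = 66.05°
edge 2: e_2 = (-1.01, -0.97);  n_2 = (-0.6927, +0.7212)
edge 6: e_6 = (+0.67, +3.53);  n_6 = (+0.9825, -0.1865)
∠(n_2, n_6) = 144.59°
δ = |180° − 144.59°| = 35.41°
35.41° ≤ 2α = 66.05°  →  valid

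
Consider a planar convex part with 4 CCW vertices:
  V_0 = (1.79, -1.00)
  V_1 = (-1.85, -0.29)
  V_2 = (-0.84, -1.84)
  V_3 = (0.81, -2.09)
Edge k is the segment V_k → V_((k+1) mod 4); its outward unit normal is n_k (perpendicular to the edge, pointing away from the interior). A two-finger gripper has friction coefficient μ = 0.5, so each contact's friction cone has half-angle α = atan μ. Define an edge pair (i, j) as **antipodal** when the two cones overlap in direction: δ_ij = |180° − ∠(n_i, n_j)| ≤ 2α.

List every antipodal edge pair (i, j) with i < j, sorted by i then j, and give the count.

α = atan 0.5 = 26.57°;  2α = 53.13°
n_0 = (+0.1914, +0.9815)
n_1 = (-0.8378, -0.5459)
n_2 = (-0.1498, -0.9887)
n_3 = (+0.7436, -0.6686)
  (0,1): δ = 45.87°  ✓
  (0,2): δ = 2.42°  ✓
  (0,3): δ = 59.08°  ·
  (1,2): δ = 131.70°  ·
  (1,3): δ = 75.05°  ·
  (2,3): δ = 123.34°  ·
antipodal pairs: 2

count = 2; pairs: (0,1), (0,2)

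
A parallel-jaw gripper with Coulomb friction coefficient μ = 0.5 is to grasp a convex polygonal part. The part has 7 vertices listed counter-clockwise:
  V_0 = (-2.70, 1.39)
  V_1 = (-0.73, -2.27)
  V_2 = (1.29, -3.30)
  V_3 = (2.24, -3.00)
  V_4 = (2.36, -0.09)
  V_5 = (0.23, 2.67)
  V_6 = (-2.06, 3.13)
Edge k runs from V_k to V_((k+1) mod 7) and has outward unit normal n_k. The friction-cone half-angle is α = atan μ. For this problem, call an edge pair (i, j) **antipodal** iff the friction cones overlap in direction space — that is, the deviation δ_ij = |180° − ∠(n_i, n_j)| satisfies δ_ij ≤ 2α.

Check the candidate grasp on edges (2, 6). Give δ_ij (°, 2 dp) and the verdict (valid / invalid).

δ = 52.28°, valid

α = atan 0.5 = 26.57°;  2α = 53.13°
edge 2: e_2 = (+0.95, +0.30);  n_2 = (+0.3011, -0.9536)
edge 6: e_6 = (-0.64, -1.74);  n_6 = (-0.9385, +0.3452)
∠(n_2, n_6) = 127.72°
δ = |180° − 127.72°| = 52.28°
52.28° ≤ 2α = 53.13°  →  valid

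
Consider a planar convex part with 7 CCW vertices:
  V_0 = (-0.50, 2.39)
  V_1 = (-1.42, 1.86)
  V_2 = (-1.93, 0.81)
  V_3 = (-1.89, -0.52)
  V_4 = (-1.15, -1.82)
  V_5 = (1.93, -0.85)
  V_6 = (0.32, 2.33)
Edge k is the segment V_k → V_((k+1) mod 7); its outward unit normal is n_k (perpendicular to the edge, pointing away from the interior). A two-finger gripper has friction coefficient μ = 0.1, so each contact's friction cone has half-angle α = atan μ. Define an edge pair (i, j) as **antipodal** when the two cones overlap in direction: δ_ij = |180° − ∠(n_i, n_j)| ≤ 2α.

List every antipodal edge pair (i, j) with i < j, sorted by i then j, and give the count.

count = 1; pairs: (3,5)

α = atan 0.1 = 5.71°;  2α = 11.42°
n_0 = (-0.4992, +0.8665)
n_1 = (-0.8995, +0.4369)
n_2 = (-0.9995, -0.0301)
n_3 = (-0.8691, -0.4947)
n_4 = (+0.3004, -0.9538)
n_5 = (+0.8922, +0.4517)
n_6 = (+0.0730, +0.9973)
  (0,1): δ = 145.85°  ·
  (0,2): δ = 118.22°  ·
  (0,3): δ = 90.30°  ·
  (0,4): δ = 12.46°  ·
  (0,5): δ = 86.91°  ·
  (0,6): δ = 145.87°  ·
  (1,2): δ = 152.37°  ·
  (1,3): δ = 124.44°  ·
  (1,4): δ = 46.61°  ·
  (1,5): δ = 52.76°  ·
  (1,6): δ = 111.72°  ·
  (2,3): δ = 152.07°  ·
  (2,4): δ = 74.24°  ·
  (2,5): δ = 25.13°  ·
  (2,6): δ = 84.09°  ·
  (3,4): δ = 102.17°  ·
  (3,5): δ = 2.80°  ✓
  (3,6): δ = 56.17°  ·
  (4,5): δ = 80.63°  ·
  (4,6): δ = 21.67°  ·
  (5,6): δ = 121.04°  ·
antipodal pairs: 1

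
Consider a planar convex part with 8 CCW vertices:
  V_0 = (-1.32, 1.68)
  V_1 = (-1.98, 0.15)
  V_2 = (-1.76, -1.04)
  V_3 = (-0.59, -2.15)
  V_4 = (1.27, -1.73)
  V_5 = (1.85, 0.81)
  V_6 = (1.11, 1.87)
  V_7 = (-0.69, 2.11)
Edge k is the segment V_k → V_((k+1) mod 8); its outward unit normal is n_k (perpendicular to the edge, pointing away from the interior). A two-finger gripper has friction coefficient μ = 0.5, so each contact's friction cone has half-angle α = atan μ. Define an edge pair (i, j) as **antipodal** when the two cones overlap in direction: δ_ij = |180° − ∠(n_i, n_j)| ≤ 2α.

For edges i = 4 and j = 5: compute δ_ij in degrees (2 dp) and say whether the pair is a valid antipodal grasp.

δ = 132.22°, invalid

α = atan 0.5 = 26.57°;  2α = 53.13°
edge 4: e_4 = (+0.58, +2.54);  n_4 = (+0.9749, -0.2226)
edge 5: e_5 = (-0.74, +1.06);  n_5 = (+0.8200, +0.5724)
∠(n_4, n_5) = 47.78°
δ = |180° − 47.78°| = 132.22°
132.22° > 2α = 53.13°  →  invalid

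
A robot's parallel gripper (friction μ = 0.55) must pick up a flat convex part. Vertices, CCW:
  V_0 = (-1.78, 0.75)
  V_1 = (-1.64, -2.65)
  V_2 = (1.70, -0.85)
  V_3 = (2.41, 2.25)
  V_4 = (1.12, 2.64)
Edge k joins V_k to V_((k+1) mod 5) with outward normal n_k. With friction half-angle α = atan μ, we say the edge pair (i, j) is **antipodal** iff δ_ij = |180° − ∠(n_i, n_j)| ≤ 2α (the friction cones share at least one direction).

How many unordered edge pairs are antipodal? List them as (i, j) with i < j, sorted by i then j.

α = atan 0.55 = 28.81°;  2α = 57.62°
n_0 = (-0.9992, -0.0411)
n_1 = (+0.4744, -0.8803)
n_2 = (+0.9748, -0.2233)
n_3 = (+0.2894, +0.9572)
n_4 = (-0.5460, +0.8378)
  (0,1): δ = 64.04°  ·
  (0,2): δ = 15.26°  ✓
  (0,3): δ = 70.82°  ·
  (0,4): δ = 120.74°  ·
  (1,2): δ = 131.22°  ·
  (1,3): δ = 45.14°  ✓
  (1,4): δ = 4.77°  ✓
  (2,3): δ = 93.92°  ·
  (2,4): δ = 44.01°  ✓
  (3,4): δ = 130.09°  ·
antipodal pairs: 4

count = 4; pairs: (0,2), (1,3), (1,4), (2,4)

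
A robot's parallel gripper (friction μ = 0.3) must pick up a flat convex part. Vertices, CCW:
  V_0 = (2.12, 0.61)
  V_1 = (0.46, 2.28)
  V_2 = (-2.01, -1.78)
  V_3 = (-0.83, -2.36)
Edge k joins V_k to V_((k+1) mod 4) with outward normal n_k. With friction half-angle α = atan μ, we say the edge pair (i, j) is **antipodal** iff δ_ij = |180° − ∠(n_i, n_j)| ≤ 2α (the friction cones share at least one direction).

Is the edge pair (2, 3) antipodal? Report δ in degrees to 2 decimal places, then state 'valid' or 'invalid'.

δ = 108.63°, invalid

α = atan 0.3 = 16.70°;  2α = 33.40°
edge 2: e_2 = (+1.18, -0.58);  n_2 = (-0.4411, -0.8974)
edge 3: e_3 = (+2.95, +2.97);  n_3 = (+0.7095, -0.7047)
∠(n_2, n_3) = 71.37°
δ = |180° − 71.37°| = 108.63°
108.63° > 2α = 33.40°  →  invalid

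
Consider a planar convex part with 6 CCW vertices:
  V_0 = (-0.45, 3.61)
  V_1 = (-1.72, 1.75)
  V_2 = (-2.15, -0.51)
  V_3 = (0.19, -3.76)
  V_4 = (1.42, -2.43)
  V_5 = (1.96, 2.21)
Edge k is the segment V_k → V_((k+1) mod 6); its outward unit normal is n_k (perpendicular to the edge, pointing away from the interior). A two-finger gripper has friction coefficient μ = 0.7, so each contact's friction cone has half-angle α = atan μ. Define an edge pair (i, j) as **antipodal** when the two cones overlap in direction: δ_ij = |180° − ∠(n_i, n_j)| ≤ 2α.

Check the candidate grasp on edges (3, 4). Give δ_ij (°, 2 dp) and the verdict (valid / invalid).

α = atan 0.7 = 34.99°;  2α = 69.98°
edge 3: e_3 = (+1.23, +1.33);  n_3 = (+0.7342, -0.6790)
edge 4: e_4 = (+0.54, +4.64);  n_4 = (+0.9933, -0.1156)
∠(n_3, n_4) = 36.12°
δ = |180° − 36.12°| = 143.88°
143.88° > 2α = 69.98°  →  invalid

δ = 143.88°, invalid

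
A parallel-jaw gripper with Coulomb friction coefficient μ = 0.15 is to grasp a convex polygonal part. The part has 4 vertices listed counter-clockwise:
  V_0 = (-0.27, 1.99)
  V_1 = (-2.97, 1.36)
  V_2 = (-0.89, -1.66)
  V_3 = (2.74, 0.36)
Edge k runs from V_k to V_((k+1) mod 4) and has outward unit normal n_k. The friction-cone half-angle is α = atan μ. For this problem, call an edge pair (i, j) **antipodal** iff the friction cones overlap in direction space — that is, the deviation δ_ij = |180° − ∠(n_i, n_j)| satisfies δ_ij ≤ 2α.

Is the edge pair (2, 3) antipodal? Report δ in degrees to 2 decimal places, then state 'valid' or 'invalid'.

δ = 57.53°, invalid

α = atan 0.15 = 8.53°;  2α = 17.06°
edge 2: e_2 = (+3.63, +2.02);  n_2 = (+0.4863, -0.8738)
edge 3: e_3 = (-3.01, +1.63);  n_3 = (+0.4762, +0.8793)
∠(n_2, n_3) = 122.47°
δ = |180° − 122.47°| = 57.53°
57.53° > 2α = 17.06°  →  invalid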